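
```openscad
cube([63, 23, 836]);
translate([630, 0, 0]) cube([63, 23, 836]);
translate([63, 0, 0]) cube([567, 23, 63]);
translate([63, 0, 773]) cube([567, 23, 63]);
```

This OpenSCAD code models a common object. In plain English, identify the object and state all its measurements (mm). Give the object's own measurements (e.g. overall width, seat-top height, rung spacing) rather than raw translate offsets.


A rectangular picture frame lying in the x–z plane (depth along y). The opening is 567 mm wide (x) by 710 mm tall (z), surrounded by a border 63 mm wide on all four sides. The frame is 23 mm deep and is made of two full-height vertical stiles with two horizontal rails fitted between them.


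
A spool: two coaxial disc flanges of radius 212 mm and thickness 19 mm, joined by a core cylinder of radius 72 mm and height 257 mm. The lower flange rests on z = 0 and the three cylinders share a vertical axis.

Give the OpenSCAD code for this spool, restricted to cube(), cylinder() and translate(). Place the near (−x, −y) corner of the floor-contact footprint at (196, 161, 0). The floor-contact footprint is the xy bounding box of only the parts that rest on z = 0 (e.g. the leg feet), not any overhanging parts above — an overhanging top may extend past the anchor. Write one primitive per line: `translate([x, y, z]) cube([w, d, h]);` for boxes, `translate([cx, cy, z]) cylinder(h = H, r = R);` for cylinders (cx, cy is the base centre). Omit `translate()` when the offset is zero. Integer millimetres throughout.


translate([408, 373, 0]) cylinder(h = 19, r = 212);
translate([408, 373, 19]) cylinder(h = 257, r = 72);
translate([408, 373, 276]) cylinder(h = 19, r = 212);


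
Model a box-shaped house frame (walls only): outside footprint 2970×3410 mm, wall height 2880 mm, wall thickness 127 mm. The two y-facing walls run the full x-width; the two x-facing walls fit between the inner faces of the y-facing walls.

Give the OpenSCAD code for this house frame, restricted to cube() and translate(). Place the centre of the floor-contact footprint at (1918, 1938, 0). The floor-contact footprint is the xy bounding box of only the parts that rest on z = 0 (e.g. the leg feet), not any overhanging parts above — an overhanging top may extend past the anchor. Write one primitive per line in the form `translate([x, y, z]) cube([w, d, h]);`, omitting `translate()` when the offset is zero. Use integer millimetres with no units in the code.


translate([433, 233, 0]) cube([2970, 127, 2880]);
translate([433, 3516, 0]) cube([2970, 127, 2880]);
translate([433, 360, 0]) cube([127, 3156, 2880]);
translate([3276, 360, 0]) cube([127, 3156, 2880]);


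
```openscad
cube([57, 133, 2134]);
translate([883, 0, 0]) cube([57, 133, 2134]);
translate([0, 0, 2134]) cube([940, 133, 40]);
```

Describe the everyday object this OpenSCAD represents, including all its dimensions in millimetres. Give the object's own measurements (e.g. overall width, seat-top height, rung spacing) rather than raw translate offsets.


A door frame. The clear opening is 826 mm wide and 2134 mm high. Two 57 mm wide jambs, 133 mm deep, stand either side of the opening from the floor to the top of the opening. A 40 mm thick head sits across the top of both jambs, spanning the full outside width of the frame.


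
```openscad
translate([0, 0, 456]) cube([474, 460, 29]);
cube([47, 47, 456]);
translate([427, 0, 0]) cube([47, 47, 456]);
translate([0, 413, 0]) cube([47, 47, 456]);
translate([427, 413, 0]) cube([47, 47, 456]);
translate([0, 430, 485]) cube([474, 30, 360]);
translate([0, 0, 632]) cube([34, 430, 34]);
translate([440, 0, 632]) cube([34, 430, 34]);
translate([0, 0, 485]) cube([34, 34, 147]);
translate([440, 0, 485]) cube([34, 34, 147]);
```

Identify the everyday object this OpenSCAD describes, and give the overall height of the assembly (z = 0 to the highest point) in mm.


A chair. The overall height is 845 mm.

A slab on four corner posts with a tall panel at the back — a chair. The seat slab sits at z = 456 with thickness 29, and the 360 mm backrest starts at the seat top, so the overall height is 456 + 29 + 360 = 845 mm.


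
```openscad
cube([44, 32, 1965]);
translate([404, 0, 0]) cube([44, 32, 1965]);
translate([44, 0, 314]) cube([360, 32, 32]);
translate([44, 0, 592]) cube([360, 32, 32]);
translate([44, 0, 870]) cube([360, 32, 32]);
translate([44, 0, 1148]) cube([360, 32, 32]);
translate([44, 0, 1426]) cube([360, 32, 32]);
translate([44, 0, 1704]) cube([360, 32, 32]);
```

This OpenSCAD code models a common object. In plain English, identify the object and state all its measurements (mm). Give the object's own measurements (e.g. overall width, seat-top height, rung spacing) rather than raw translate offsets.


A straight ladder. Two 44×32 mm vertical rails, 1965 mm tall, stand 448 mm apart (outside-to-outside) with their front faces coplanar on the −y side. 6 rungs, each 32 mm deep and 32 mm tall, span between the inner faces of the rails, front faces flush with the rails. The lowest rung's underside is at z = 314 mm and rungs are spaced 278 mm apart (underside to underside).


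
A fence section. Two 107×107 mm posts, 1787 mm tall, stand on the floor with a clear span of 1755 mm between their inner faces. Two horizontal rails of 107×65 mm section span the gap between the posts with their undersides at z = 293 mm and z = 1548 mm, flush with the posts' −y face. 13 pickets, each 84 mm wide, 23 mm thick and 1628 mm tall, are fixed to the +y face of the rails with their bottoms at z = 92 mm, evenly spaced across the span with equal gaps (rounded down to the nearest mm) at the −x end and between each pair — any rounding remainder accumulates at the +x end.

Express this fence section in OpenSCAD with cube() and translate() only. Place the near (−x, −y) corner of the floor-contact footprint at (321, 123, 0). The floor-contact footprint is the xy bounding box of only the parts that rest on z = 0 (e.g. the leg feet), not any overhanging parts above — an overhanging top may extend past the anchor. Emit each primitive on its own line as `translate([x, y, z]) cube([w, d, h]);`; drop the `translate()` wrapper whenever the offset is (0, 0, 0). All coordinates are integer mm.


translate([321, 123, 0]) cube([107, 107, 1787]);
translate([2183, 123, 0]) cube([107, 107, 1787]);
translate([428, 123, 293]) cube([1755, 107, 65]);
translate([428, 123, 1548]) cube([1755, 107, 65]);
translate([475, 230, 92]) cube([84, 23, 1628]);
translate([606, 230, 92]) cube([84, 23, 1628]);
translate([737, 230, 92]) cube([84, 23, 1628]);
translate([868, 230, 92]) cube([84, 23, 1628]);
translate([999, 230, 92]) cube([84, 23, 1628]);
translate([1130, 230, 92]) cube([84, 23, 1628]);
translate([1261, 230, 92]) cube([84, 23, 1628]);
translate([1392, 230, 92]) cube([84, 23, 1628]);
translate([1523, 230, 92]) cube([84, 23, 1628]);
translate([1654, 230, 92]) cube([84, 23, 1628]);
translate([1785, 230, 92]) cube([84, 23, 1628]);
translate([1916, 230, 92]) cube([84, 23, 1628]);
translate([2047, 230, 92]) cube([84, 23, 1628]);


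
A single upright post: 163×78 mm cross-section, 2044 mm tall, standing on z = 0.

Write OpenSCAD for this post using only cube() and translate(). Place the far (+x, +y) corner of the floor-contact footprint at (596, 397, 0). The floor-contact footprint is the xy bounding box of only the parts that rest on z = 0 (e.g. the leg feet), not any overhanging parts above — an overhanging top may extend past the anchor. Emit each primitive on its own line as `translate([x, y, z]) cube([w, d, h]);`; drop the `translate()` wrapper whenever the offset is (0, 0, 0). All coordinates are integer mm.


translate([433, 319, 0]) cube([163, 78, 2044]);


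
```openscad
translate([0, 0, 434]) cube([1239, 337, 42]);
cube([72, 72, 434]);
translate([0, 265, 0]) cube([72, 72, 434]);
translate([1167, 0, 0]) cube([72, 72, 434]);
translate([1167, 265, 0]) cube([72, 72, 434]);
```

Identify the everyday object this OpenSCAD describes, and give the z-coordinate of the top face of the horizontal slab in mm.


A bench. The seat-top height is 476 mm.

A long slab on four corner posts — a bench. The slab sits at z = 434 with thickness 42, so the top is 434 + 42 = 476 mm.


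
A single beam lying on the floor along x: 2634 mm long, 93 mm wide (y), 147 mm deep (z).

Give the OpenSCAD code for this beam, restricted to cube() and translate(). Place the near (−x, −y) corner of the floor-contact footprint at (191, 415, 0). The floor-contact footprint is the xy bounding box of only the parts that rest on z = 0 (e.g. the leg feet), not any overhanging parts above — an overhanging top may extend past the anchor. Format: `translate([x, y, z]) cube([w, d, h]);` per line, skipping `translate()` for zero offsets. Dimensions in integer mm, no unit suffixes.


translate([191, 415, 0]) cube([2634, 93, 147]);


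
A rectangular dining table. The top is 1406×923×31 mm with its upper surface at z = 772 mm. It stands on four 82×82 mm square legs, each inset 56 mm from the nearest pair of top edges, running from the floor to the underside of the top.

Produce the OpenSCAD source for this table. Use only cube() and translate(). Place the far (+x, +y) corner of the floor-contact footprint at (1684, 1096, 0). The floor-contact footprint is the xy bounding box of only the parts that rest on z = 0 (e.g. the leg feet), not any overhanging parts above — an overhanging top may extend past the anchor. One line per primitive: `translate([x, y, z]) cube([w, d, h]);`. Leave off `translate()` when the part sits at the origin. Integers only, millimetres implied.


translate([334, 229, 741]) cube([1406, 923, 31]);
translate([390, 285, 0]) cube([82, 82, 741]);
translate([1602, 285, 0]) cube([82, 82, 741]);
translate([390, 1014, 0]) cube([82, 82, 741]);
translate([1602, 1014, 0]) cube([82, 82, 741]);


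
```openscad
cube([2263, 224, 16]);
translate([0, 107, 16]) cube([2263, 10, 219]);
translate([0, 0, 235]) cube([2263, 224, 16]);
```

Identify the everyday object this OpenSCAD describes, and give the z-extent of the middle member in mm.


An I-beam. The web height is 219 mm.

Two wide flanges with a thin centred web — an I-beam. Overall 251 mm minus two 16 mm flanges gives a web of 251 − 2·16 = 219 mm.


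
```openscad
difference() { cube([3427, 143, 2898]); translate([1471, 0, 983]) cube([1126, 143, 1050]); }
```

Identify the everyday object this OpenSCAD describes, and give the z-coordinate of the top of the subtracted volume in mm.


A wall with a window opening. The window head height is 2033 mm.

A wall with a rectangular opening subtracted — a window. Sill at z = 983, opening 1050 mm tall, so the head is at 983 + 1050 = 2033 mm.


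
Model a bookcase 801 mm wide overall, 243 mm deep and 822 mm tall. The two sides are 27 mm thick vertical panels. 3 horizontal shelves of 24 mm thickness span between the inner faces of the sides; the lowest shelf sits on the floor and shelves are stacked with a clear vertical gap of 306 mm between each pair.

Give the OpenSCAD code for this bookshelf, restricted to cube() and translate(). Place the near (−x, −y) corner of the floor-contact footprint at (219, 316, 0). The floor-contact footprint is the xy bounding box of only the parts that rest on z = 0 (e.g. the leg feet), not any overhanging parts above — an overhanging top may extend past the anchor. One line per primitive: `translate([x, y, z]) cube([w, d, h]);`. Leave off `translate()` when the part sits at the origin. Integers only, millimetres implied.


translate([219, 316, 0]) cube([27, 243, 822]);
translate([993, 316, 0]) cube([27, 243, 822]);
translate([246, 316, 0]) cube([747, 243, 24]);
translate([246, 316, 330]) cube([747, 243, 24]);
translate([246, 316, 660]) cube([747, 243, 24]);


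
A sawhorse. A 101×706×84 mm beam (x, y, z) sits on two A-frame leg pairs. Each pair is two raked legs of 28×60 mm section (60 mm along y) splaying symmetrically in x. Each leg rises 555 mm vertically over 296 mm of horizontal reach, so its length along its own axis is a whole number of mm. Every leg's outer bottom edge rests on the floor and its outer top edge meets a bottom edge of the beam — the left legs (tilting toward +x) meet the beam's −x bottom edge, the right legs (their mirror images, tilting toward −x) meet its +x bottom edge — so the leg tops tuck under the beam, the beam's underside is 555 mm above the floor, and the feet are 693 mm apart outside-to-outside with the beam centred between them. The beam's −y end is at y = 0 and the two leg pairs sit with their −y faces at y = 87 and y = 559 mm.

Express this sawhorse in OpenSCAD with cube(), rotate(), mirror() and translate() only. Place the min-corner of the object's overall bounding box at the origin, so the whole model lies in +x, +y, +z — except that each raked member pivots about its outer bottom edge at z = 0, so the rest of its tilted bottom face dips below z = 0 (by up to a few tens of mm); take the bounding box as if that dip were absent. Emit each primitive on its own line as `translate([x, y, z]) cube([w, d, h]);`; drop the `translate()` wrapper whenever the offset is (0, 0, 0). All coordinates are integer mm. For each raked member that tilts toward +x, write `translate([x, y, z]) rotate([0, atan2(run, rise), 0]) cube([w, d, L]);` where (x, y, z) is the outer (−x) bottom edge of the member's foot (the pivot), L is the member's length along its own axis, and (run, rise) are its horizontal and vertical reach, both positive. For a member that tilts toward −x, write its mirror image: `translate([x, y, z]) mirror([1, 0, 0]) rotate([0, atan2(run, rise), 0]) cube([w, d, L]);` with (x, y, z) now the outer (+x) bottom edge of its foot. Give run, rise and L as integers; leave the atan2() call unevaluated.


translate([296, 0, 555]) cube([101, 706, 84]);
translate([0, 87, 0]) rotate([0, atan2(296, 555), 0]) cube([28, 60, 629]);
translate([693, 87, 0]) mirror([1, 0, 0]) rotate([0, atan2(296, 555), 0]) cube([28, 60, 629]);
translate([0, 559, 0]) rotate([0, atan2(296, 555), 0]) cube([28, 60, 629]);
translate([693, 559, 0]) mirror([1, 0, 0]) rotate([0, atan2(296, 555), 0]) cube([28, 60, 629]);


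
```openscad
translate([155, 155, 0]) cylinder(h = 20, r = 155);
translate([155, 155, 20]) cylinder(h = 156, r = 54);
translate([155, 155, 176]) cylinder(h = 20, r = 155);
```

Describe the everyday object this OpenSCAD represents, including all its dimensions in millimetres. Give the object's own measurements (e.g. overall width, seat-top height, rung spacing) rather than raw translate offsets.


A spool: two coaxial disc flanges of radius 155 mm and thickness 20 mm, joined by a core cylinder of radius 54 mm and height 156 mm. The lower flange rests on z = 0 and the three cylinders share a vertical axis.


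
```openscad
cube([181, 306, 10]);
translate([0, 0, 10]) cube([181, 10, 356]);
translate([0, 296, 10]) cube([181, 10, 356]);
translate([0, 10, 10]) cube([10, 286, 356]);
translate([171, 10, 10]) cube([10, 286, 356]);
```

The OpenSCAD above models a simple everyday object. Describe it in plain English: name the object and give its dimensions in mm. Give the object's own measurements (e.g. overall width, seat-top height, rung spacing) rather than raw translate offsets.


An open-topped rectangular box: outside dimensions 181×306×366 mm, with a uniform wall and base thickness of 10 mm. The base is a full 181×306 slab on the floor; four walls sit on top of the base. The front and back walls (the −y and +y sides) span the full width; the two side walls fit between them.


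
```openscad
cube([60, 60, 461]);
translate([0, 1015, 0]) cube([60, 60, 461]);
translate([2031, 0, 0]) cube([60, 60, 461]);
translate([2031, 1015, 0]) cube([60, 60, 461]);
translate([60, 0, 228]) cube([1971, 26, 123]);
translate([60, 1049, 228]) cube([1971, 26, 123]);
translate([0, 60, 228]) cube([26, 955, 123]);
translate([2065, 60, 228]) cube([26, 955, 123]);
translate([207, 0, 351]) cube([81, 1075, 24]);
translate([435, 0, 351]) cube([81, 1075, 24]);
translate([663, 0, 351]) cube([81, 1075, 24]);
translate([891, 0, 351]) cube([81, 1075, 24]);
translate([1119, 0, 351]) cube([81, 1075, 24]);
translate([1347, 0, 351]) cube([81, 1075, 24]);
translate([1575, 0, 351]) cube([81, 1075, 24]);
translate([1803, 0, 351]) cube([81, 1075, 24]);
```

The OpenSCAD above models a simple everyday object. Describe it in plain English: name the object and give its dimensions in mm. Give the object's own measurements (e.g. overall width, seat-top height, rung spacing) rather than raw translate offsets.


A bed frame 2091 mm long (x) by 1075 mm wide (y). Four 60×60 mm corner posts, 461 mm tall, at the corners of the footprint. Four rails of 26 mm thickness and 123 mm height run between adjacent posts with their undersides at z = 228 mm, their outer faces flush with the outside of the frame (the two x-running rails run between the posts' inner faces; the two y-running rails run between the posts' inner faces). 8 slats, each 81 mm wide (x) and 24 mm thick, lie across the top of the two x-running rails, running the full 1075 mm width of the frame in y; along x they sit between the end posts with a 147 mm gap after the −x posts and between neighbouring slats and before the +x posts.


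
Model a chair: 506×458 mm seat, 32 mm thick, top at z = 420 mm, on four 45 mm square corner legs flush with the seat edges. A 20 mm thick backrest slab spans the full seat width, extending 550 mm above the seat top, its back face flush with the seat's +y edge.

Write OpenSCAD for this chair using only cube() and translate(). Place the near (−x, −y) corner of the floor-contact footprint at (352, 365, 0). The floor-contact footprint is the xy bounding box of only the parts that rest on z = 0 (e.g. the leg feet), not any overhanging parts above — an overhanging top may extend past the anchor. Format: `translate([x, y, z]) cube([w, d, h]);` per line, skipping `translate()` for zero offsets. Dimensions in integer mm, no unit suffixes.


translate([352, 365, 388]) cube([506, 458, 32]);
translate([352, 365, 0]) cube([45, 45, 388]);
translate([813, 365, 0]) cube([45, 45, 388]);
translate([352, 778, 0]) cube([45, 45, 388]);
translate([813, 778, 0]) cube([45, 45, 388]);
translate([352, 803, 420]) cube([506, 20, 550]);


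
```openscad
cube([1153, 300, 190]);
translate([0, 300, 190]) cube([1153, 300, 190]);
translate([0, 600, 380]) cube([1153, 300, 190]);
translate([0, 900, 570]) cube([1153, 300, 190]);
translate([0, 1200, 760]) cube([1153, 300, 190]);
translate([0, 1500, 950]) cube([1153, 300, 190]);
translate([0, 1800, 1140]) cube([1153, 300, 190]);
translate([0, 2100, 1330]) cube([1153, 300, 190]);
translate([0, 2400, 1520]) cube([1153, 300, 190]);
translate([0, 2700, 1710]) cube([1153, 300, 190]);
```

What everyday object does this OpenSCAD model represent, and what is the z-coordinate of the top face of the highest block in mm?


A staircase. The total rise is 1900 mm.

10 identical blocks, each offset up and back from the previous — a staircase. Each step is 190 mm tall and there are 10 of them, so the total rise is 10 × 190 = 1900 mm.


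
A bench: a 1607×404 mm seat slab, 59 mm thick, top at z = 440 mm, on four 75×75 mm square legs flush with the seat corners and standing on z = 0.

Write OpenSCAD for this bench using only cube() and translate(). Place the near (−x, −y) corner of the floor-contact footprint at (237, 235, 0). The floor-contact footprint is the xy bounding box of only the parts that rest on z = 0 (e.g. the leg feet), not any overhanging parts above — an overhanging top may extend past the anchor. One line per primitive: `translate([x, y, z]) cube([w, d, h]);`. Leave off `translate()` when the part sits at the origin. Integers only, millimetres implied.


translate([237, 235, 381]) cube([1607, 404, 59]);
translate([237, 235, 0]) cube([75, 75, 381]);
translate([237, 564, 0]) cube([75, 75, 381]);
translate([1769, 235, 0]) cube([75, 75, 381]);
translate([1769, 564, 0]) cube([75, 75, 381]);


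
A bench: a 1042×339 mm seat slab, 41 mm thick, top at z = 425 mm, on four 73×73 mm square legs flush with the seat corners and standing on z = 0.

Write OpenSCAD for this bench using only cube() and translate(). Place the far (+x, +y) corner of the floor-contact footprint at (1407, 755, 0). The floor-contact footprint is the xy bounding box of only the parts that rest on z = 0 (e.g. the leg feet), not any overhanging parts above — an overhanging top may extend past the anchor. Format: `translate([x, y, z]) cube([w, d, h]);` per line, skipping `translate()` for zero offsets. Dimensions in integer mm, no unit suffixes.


translate([365, 416, 384]) cube([1042, 339, 41]);
translate([365, 416, 0]) cube([73, 73, 384]);
translate([365, 682, 0]) cube([73, 73, 384]);
translate([1334, 416, 0]) cube([73, 73, 384]);
translate([1334, 682, 0]) cube([73, 73, 384]);


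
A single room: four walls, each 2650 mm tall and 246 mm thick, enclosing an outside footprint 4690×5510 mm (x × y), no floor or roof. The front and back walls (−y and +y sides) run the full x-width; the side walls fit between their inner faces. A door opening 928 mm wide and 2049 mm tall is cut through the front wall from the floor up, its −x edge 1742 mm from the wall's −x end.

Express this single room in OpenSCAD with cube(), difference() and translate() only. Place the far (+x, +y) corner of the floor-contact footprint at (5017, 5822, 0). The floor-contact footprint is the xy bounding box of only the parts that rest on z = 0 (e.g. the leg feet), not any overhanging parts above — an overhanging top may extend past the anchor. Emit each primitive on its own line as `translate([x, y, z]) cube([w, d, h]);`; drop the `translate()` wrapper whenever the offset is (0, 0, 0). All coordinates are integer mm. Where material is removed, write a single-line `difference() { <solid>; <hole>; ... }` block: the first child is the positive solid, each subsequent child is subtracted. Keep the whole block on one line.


difference() { translate([327, 312, 0]) cube([4690, 246, 2650]); translate([2069, 312, 0]) cube([928, 246, 2049]); }
translate([327, 5576, 0]) cube([4690, 246, 2650]);
translate([327, 558, 0]) cube([246, 5018, 2650]);
translate([4771, 558, 0]) cube([246, 5018, 2650]);


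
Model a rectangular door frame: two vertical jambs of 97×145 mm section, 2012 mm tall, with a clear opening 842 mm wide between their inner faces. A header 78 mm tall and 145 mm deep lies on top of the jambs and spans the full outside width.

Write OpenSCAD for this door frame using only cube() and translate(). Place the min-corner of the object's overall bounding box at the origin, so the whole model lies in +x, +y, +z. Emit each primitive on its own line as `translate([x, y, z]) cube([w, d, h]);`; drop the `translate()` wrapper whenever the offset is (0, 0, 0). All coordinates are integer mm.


cube([97, 145, 2012]);
translate([939, 0, 0]) cube([97, 145, 2012]);
translate([0, 0, 2012]) cube([1036, 145, 78]);


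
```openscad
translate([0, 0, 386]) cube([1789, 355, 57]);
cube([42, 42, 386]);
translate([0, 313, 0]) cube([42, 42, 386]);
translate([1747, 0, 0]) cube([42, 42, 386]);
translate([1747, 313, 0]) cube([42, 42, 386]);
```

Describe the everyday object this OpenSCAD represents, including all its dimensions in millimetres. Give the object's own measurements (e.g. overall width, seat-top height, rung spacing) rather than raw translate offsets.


A bench: a 1789×355 mm seat slab, 57 mm thick, top at z = 443 mm, on four 42×42 mm square legs flush with the seat corners and standing on z = 0.


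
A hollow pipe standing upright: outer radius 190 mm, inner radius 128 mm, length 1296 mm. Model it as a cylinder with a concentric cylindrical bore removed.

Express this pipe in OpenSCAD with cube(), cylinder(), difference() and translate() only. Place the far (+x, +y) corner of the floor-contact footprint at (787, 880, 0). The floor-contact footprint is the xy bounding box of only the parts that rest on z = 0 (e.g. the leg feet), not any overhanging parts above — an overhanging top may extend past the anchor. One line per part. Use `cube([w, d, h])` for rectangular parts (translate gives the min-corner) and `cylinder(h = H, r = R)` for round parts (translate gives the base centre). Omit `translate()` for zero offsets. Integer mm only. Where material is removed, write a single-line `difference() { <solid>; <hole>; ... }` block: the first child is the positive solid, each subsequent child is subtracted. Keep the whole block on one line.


difference() { translate([597, 690, 0]) cylinder(h = 1296, r = 190); translate([597, 690, 0]) cylinder(h = 1296, r = 128); }


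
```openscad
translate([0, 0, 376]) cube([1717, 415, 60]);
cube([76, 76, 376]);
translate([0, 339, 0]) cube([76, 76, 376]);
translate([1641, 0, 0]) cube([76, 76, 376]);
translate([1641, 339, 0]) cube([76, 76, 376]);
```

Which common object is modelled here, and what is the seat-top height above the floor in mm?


A bench. The seat-top height is 436 mm.

A long slab on four corner posts — a bench. The slab sits at z = 376 with thickness 60, so the top is 376 + 60 = 436 mm.


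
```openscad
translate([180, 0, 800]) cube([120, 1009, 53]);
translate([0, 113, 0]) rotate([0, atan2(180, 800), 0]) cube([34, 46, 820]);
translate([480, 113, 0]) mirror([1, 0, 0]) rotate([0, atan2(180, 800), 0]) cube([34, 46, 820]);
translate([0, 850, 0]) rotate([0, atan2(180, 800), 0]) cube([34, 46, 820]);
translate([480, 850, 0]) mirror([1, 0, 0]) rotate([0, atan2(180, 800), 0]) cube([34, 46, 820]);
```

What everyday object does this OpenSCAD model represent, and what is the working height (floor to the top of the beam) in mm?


A sawhorse. The overall height is 853 mm.

A beam across two mirrored pairs of raked legs — a sawhorse. The beam's underside is at z = 800 (matching the legs' vertical rise in atan2(180, 800)) and the beam is 53 mm tall, so its top is at 800 + 53 = 853 mm. The raked legs top out at the beam's underside, so that is the highest point.


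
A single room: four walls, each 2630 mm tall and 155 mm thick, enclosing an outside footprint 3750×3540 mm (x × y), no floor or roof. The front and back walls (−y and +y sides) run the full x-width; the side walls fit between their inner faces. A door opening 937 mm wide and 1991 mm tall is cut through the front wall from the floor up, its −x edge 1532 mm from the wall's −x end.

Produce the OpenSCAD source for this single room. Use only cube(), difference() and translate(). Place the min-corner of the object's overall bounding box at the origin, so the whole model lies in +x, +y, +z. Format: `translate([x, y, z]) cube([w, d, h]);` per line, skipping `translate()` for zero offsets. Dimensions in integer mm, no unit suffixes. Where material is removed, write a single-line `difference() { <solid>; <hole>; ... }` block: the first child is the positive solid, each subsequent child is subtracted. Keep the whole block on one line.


difference() { cube([3750, 155, 2630]); translate([1532, 0, 0]) cube([937, 155, 1991]); }
translate([0, 3385, 0]) cube([3750, 155, 2630]);
translate([0, 155, 0]) cube([155, 3230, 2630]);
translate([3595, 155, 0]) cube([155, 3230, 2630]);


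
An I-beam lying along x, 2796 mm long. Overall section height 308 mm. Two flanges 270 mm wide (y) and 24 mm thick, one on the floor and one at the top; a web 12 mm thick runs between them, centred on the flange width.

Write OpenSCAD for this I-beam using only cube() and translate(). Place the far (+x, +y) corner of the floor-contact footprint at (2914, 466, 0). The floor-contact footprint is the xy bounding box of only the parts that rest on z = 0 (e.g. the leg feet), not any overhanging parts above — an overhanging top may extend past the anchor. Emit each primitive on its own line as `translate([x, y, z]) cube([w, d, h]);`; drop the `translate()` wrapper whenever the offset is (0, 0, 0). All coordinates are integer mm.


translate([118, 196, 0]) cube([2796, 270, 24]);
translate([118, 325, 24]) cube([2796, 12, 260]);
translate([118, 196, 284]) cube([2796, 270, 24]);


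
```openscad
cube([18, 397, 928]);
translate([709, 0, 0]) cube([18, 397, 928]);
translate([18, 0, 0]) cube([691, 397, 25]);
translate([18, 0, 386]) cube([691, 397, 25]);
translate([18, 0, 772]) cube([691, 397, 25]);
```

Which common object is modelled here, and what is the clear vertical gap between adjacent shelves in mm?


A bookshelf. The clear shelf gap is 361 mm.

Two tall side panels with 3 horizontal boards between them — a bookshelf. The first two shelf undersides are at z = 0 and z = 386; with shelf thickness 25, the clear gap is 386 − 0 − 25 = 361 mm.


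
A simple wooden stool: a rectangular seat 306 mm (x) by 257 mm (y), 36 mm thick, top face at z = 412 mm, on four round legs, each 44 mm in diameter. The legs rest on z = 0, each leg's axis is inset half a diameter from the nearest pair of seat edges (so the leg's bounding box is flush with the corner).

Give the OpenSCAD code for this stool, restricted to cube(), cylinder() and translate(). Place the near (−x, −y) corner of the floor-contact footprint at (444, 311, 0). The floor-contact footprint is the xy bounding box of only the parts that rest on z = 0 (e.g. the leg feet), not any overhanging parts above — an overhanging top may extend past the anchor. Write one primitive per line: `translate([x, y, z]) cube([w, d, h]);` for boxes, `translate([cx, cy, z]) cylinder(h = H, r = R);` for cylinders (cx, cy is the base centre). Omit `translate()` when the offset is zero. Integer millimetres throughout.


translate([444, 311, 376]) cube([306, 257, 36]);
translate([466, 333, 0]) cylinder(h = 376, r = 22);
translate([728, 333, 0]) cylinder(h = 376, r = 22);
translate([466, 546, 0]) cylinder(h = 376, r = 22);
translate([728, 546, 0]) cylinder(h = 376, r = 22);


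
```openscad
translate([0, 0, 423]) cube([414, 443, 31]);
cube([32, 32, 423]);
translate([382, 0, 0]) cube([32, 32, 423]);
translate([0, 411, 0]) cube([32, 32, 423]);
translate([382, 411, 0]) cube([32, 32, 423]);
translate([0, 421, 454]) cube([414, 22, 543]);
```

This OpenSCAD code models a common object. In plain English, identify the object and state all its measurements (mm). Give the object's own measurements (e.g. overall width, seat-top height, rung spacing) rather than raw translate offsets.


A chair. The seat is a 414×443×31 mm slab with its top at z = 454 mm, on four 32×32 mm corner legs (flush with the seat edges, standing on z = 0). A flat backrest 22 mm thick, 543 mm tall, spans the full seat width and rises from the seat top along its +y edge, rear face flush with the rear of the seat.


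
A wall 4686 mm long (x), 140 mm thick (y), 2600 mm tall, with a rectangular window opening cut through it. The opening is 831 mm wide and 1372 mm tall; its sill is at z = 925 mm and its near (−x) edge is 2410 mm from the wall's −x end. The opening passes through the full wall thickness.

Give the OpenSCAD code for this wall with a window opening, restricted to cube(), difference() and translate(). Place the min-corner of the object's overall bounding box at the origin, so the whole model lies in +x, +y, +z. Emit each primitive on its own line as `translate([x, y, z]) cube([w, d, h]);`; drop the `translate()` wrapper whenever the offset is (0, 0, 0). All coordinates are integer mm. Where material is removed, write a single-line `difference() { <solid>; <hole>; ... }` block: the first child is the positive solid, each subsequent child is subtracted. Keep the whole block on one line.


difference() { cube([4686, 140, 2600]); translate([2410, 0, 925]) cube([831, 140, 1372]); }


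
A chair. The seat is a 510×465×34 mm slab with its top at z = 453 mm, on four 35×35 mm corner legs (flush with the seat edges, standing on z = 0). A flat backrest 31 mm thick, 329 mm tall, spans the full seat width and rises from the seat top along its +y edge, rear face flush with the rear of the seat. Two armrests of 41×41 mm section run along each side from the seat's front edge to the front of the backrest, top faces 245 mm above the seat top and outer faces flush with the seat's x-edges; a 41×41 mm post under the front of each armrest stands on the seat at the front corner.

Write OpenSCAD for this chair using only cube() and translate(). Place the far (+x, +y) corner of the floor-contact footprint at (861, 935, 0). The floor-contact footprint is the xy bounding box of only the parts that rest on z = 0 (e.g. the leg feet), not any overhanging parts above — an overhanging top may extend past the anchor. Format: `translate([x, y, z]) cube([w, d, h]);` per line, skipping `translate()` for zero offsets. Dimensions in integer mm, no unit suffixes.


translate([351, 470, 419]) cube([510, 465, 34]);
translate([351, 470, 0]) cube([35, 35, 419]);
translate([826, 470, 0]) cube([35, 35, 419]);
translate([351, 900, 0]) cube([35, 35, 419]);
translate([826, 900, 0]) cube([35, 35, 419]);
translate([351, 904, 453]) cube([510, 31, 329]);
translate([351, 470, 657]) cube([41, 434, 41]);
translate([820, 470, 657]) cube([41, 434, 41]);
translate([351, 470, 453]) cube([41, 41, 204]);
translate([820, 470, 453]) cube([41, 41, 204]);


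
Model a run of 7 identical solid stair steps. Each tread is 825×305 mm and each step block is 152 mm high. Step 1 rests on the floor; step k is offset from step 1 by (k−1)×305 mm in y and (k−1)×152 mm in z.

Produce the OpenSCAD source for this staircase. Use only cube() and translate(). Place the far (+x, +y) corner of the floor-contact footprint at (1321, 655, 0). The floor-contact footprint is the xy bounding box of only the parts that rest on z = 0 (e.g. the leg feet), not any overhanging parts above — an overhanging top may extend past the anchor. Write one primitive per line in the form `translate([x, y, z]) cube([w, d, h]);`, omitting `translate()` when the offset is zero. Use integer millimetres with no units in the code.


translate([496, 350, 0]) cube([825, 305, 152]);
translate([496, 655, 152]) cube([825, 305, 152]);
translate([496, 960, 304]) cube([825, 305, 152]);
translate([496, 1265, 456]) cube([825, 305, 152]);
translate([496, 1570, 608]) cube([825, 305, 152]);
translate([496, 1875, 760]) cube([825, 305, 152]);
translate([496, 2180, 912]) cube([825, 305, 152]);


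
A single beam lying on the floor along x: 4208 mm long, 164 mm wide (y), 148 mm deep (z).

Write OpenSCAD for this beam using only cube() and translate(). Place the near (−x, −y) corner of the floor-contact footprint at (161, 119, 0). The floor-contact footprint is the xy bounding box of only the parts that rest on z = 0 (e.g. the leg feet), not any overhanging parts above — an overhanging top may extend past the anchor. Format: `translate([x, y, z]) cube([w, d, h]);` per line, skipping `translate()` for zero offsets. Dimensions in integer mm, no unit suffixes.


translate([161, 119, 0]) cube([4208, 164, 148]);


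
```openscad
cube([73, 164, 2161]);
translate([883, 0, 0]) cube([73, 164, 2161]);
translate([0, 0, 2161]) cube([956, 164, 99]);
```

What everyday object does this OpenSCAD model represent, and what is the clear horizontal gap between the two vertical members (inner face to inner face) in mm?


A door frame. The clear opening width is 810 mm.

Two 2161 mm tall posts with a header on top — a door frame. The left jamb is 73 mm wide at x = 0; the right jamb starts at x = 883. The clear opening is 883 − 73 = 810 mm.


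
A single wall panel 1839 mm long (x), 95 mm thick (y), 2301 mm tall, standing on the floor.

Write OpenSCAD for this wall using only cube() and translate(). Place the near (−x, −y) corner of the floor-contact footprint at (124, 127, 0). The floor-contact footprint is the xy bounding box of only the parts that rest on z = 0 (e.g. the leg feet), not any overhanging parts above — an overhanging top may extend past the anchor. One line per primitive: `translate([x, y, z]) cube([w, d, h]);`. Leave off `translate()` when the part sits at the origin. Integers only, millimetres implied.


translate([124, 127, 0]) cube([1839, 95, 2301]);


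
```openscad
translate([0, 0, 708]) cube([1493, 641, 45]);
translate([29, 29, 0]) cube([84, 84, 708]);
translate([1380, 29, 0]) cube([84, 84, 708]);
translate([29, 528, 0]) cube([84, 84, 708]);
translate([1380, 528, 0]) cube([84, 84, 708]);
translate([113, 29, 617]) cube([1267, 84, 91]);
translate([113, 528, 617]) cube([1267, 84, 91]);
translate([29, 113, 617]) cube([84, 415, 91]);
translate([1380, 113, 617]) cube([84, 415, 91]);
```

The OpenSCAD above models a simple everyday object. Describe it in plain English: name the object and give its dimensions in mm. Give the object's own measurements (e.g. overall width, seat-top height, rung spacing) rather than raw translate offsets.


A rectangular dining table. The top is 1493×641×45 mm with its upper surface at z = 753 mm. It stands on four 84×84 mm square legs, each inset 29 mm from the nearest pair of top edges, running from the floor to the underside of the top. Four apron rails, 84 mm thick and 91 mm tall, run between adjacent legs with their top edges flush with the underside of the top and their outer faces flush with the legs' outer faces.


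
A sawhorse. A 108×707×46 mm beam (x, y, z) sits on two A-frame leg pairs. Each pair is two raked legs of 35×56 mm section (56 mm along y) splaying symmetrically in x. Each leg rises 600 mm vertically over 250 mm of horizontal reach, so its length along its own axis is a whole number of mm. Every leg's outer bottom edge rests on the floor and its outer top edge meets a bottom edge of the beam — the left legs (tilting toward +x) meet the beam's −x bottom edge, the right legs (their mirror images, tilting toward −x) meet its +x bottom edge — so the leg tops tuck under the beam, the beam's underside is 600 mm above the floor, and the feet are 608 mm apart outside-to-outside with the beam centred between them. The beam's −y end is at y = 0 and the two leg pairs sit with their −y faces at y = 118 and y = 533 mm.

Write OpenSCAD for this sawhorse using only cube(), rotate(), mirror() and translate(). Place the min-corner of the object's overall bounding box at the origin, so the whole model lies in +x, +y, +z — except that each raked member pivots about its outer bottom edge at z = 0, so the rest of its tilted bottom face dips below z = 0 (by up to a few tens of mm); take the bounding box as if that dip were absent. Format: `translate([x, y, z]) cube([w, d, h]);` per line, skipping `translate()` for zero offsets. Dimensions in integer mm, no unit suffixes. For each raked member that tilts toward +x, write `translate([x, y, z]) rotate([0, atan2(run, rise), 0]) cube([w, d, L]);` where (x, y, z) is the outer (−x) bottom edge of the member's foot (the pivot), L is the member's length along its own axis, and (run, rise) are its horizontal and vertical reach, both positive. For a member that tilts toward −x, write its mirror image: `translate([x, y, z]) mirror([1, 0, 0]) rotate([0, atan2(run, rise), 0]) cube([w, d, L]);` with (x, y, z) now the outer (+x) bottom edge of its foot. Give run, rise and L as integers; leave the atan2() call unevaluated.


translate([250, 0, 600]) cube([108, 707, 46]);
translate([0, 118, 0]) rotate([0, atan2(250, 600), 0]) cube([35, 56, 650]);
translate([608, 118, 0]) mirror([1, 0, 0]) rotate([0, atan2(250, 600), 0]) cube([35, 56, 650]);
translate([0, 533, 0]) rotate([0, atan2(250, 600), 0]) cube([35, 56, 650]);
translate([608, 533, 0]) mirror([1, 0, 0]) rotate([0, atan2(250, 600), 0]) cube([35, 56, 650]);


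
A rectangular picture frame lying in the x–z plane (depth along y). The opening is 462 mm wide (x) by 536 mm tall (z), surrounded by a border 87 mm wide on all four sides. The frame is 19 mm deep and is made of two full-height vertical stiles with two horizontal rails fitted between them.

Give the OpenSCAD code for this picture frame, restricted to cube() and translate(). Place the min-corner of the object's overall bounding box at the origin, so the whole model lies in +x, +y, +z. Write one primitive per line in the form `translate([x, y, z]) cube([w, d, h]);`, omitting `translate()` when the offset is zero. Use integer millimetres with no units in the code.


cube([87, 19, 710]);
translate([549, 0, 0]) cube([87, 19, 710]);
translate([87, 0, 0]) cube([462, 19, 87]);
translate([87, 0, 623]) cube([462, 19, 87]);
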